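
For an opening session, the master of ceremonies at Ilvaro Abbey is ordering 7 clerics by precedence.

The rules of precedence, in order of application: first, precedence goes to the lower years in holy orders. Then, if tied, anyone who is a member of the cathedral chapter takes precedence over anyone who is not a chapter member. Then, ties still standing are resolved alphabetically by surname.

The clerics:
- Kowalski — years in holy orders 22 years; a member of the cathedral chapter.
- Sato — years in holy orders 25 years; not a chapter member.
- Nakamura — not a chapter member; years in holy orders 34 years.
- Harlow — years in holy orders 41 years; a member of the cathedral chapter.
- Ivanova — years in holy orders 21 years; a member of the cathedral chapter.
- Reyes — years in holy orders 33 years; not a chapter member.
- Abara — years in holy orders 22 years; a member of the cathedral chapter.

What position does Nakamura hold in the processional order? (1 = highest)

By years in holy orders (lower first): Ivanova (21 years); then Abara and Kowalski (both 22 years); then Sato (25 years); then Reyes (33 years); then Nakamura (34 years); then Harlow (41 years).
Abara and Kowalski are each a member of the cathedral chapter, so the next rule applies.
Among Abara and Kowalski, alphabetically by surname: Abara before Kowalski.
Order: Ivanova, Abara, Kowalski, Sato, Reyes, Nakamura, Harlow. So position 6.

6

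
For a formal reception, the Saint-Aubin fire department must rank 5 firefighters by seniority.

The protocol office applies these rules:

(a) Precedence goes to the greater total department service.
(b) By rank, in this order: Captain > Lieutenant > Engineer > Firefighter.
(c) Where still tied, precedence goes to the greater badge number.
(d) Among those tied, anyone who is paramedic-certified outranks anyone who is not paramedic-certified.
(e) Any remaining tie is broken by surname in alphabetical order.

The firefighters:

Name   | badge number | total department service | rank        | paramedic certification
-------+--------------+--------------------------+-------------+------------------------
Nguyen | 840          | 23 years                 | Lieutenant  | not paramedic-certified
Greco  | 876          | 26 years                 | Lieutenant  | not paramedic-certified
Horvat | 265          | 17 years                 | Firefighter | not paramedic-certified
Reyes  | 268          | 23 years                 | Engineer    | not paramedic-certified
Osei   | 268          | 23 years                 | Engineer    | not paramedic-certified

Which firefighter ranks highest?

Greco

By total department service (higher first): Greco (26 years); then Nguyen, Osei and Reyes (each 23 years); then Horvat (17 years).
Among Nguyen, Osei and Reyes, by rank: Nguyen (Lieutenant) before Osei and Reyes (Engineer).
Osei and Reyes both have badge number 268, so the next rule applies.
Osei and Reyes are each not paramedic-certified, so the next rule applies.
Among Osei and Reyes, alphabetically by surname: Osei before Reyes.
Order: Greco, Nguyen, Osei, Reyes, Horvat.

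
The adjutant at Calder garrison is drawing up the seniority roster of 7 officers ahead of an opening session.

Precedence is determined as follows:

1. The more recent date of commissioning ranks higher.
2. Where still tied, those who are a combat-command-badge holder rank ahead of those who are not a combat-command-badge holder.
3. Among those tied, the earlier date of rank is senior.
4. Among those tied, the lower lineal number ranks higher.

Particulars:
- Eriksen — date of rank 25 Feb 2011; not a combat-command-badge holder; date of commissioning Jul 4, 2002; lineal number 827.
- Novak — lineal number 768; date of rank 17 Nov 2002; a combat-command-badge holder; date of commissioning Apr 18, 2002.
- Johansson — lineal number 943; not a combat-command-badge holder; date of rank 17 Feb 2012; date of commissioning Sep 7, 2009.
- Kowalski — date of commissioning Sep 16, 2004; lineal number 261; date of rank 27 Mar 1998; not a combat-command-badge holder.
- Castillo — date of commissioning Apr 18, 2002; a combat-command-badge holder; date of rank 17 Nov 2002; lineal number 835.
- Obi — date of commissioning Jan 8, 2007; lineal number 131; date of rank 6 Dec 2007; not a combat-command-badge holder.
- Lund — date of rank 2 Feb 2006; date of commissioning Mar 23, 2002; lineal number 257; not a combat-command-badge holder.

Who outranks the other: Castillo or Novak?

By date of commissioning (later first): Johansson (Sep 7, 2009); then Obi (Jan 8, 2007); then Kowalski (Sep 16, 2004); then Eriksen (Jul 4, 2002); then Novak and Castillo (both Apr 18, 2002); then Lund (Mar 23, 2002).
Novak and Castillo are each a combat-command-badge holder, so the next rule applies.
Novak and Castillo both have date of rank 17 Nov 2002, so the next rule applies.
Among Novak and Castillo, by lineal number (lower first): Novak (768) before Castillo (835).
So Novak takes precedence.

Novak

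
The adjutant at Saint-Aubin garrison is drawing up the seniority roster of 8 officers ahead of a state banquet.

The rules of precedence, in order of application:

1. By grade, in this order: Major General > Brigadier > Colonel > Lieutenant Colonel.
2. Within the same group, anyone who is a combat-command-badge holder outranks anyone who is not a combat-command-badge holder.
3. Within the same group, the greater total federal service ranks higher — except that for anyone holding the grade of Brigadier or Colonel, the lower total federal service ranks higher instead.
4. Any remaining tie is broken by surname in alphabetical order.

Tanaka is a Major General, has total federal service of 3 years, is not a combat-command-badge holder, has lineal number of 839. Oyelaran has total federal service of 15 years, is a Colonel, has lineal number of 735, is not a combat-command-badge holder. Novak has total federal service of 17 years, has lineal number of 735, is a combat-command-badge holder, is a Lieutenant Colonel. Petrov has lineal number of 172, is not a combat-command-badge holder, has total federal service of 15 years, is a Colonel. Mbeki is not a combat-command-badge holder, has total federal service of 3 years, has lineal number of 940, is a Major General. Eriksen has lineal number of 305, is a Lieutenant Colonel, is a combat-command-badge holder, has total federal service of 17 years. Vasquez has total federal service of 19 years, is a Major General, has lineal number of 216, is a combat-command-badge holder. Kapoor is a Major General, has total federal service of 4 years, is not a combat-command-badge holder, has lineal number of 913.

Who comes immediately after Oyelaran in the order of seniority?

Petrov

By grade: Vasquez, Kapoor, Mbeki and Tanaka (Major General); then Oyelaran and Petrov (Colonel); then Eriksen and Novak (Lieutenant Colonel).
Among Vasquez, Kapoor, Mbeki and Tanaka, a combat-command-badge holder before not a combat-command-badge holder: Vasquez (a combat-command-badge holder) before Kapoor, Mbeki and Tanaka (not a combat-command-badge holder).
Among Kapoor, Mbeki and Tanaka, by total federal service (higher first): Kapoor (4 years) before Mbeki and Tanaka (3 years).
Among Mbeki and Tanaka, alphabetically by surname: Mbeki before Tanaka.
Oyelaran and Petrov are each not a combat-command-badge holder, so the next rule applies.
Oyelaran and Petrov both have total federal service 15 years, so the next rule applies.
Among Oyelaran and Petrov, alphabetically by surname: Oyelaran before Petrov.
Eriksen and Novak are each a combat-command-badge holder, so the next rule applies.
Eriksen and Novak both have total federal service 17 years, so the next rule applies.
Among Eriksen and Novak, alphabetically by surname: Eriksen before Novak.
Order: Vasquez, Kapoor, Mbeki, Tanaka, Oyelaran, Petrov, Eriksen, Novak.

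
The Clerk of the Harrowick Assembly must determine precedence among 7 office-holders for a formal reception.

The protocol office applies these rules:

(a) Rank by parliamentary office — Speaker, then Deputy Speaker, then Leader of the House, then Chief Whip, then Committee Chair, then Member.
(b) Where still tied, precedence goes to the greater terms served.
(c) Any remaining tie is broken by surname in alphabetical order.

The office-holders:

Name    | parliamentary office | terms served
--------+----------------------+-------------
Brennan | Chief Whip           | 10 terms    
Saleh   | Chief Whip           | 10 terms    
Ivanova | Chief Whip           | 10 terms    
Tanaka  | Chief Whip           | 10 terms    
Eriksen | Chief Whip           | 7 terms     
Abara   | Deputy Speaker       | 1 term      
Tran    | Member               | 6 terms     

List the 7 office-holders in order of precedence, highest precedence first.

By parliamentary office: Abara (Deputy Speaker); then Brennan, Ivanova, Saleh, Tanaka and Eriksen (Chief Whip); then Tran (Member).
Among Brennan, Ivanova, Saleh, Tanaka and Eriksen, by terms served (higher first): Brennan, Ivanova, Saleh and Tanaka (10 terms) before Eriksen (7 terms).
Among Brennan, Ivanova, Saleh and Tanaka, alphabetically by surname: Brennan before Ivanova before Saleh before Tanaka.
Full order: Abara, Brennan, Ivanova, Saleh, Tanaka, Eriksen, Tran.

Abara, Brennan, Ivanova, Saleh, Tanaka, Eriksen, Tran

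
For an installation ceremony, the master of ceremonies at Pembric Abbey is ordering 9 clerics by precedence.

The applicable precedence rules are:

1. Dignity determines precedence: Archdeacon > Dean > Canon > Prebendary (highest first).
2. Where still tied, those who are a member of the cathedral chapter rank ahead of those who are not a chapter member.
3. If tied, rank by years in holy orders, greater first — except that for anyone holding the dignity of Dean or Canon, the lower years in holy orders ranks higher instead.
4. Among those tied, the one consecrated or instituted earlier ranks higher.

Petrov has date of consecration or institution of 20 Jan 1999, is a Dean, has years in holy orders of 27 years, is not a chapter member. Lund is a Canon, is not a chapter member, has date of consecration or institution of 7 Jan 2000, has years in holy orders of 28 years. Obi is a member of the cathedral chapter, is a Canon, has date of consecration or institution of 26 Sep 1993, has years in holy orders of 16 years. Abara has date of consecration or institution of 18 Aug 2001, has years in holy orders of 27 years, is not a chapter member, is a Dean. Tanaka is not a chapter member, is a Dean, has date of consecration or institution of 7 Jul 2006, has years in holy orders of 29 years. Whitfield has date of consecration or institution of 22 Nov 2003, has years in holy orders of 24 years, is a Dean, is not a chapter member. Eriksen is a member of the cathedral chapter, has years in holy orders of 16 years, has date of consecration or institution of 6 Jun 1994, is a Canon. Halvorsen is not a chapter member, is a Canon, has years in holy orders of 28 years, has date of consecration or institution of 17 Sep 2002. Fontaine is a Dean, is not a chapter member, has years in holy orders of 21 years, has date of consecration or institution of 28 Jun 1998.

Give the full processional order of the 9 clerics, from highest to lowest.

Fontaine, Whitfield, Petrov, Abara, Tanaka, Obi, Eriksen, Lund, Halvorsen

By dignity: Fontaine, Whitfield, Petrov, Abara and Tanaka (Dean); then Obi, Eriksen, Lund and Halvorsen (Canon).
Fontaine, Whitfield, Petrov, Abara and Tanaka are each not a chapter member, so the next rule applies.
Among Fontaine, Whitfield, Petrov, Abara and Tanaka, by years in holy orders (lower first) (reversed rule for this group): Fontaine (21 years) before Whitfield (24 years) before Petrov and Abara (27 years) before Tanaka (29 years).
Among Petrov and Abara, by date of consecration or institution (earlier first): Petrov (20 Jan 1999) before Abara (18 Aug 2001).
Among Obi, Eriksen, Lund and Halvorsen, a member of the cathedral chapter before not a chapter member: Obi and Eriksen (a member of the cathedral chapter) before Lund and Halvorsen (not a chapter member).
Obi and Eriksen both have years in holy orders 16 years, so the next rule applies.
Among Obi and Eriksen, by date of consecration or institution (earlier first): Obi (26 Sep 1993) before Eriksen (6 Jun 1994).
Lund and Halvorsen both have years in holy orders 28 years, so the next rule applies.
Among Lund and Halvorsen, by date of consecration or institution (earlier first): Lund (7 Jan 2000) before Halvorsen (17 Sep 2002).
Full order: Fontaine, Whitfield, Petrov, Abara, Tanaka, Obi, Eriksen, Lund, Halvorsen.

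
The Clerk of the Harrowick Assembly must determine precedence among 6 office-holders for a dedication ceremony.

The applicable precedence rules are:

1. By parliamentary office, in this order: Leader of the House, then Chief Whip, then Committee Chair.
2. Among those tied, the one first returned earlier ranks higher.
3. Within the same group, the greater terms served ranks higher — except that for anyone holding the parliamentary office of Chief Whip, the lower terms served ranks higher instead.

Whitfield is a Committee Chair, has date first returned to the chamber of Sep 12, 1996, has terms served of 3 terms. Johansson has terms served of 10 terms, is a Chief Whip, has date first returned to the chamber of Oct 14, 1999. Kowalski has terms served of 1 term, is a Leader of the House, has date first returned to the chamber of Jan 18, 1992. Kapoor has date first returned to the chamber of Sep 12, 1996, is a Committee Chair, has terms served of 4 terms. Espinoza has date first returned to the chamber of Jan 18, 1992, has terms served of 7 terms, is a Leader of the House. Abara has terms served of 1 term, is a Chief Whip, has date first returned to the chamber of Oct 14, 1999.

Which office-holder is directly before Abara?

By parliamentary office: Espinoza and Kowalski (Leader of the House); then Abara and Johansson (Chief Whip); then Kapoor and Whitfield (Committee Chair).
Espinoza and Kowalski both have date first returned to the chamber Jan 18, 1992, so the next rule applies.
Among Espinoza and Kowalski, by terms served (higher first): Espinoza (7 terms) before Kowalski (1 term).
Abara and Johansson both have date first returned to the chamber Oct 14, 1999, so the next rule applies.
Among Abara and Johansson, by terms served (lower first) (reversed rule for this group): Abara (1 term) before Johansson (10 terms).
Kapoor and Whitfield both have date first returned to the chamber Sep 12, 1996, so the next rule applies.
Among Kapoor and Whitfield, by terms served (higher first): Kapoor (4 terms) before Whitfield (3 terms).
Order: Espinoza, Kowalski, Abara, Johansson, Kapoor, Whitfield.

Kowalski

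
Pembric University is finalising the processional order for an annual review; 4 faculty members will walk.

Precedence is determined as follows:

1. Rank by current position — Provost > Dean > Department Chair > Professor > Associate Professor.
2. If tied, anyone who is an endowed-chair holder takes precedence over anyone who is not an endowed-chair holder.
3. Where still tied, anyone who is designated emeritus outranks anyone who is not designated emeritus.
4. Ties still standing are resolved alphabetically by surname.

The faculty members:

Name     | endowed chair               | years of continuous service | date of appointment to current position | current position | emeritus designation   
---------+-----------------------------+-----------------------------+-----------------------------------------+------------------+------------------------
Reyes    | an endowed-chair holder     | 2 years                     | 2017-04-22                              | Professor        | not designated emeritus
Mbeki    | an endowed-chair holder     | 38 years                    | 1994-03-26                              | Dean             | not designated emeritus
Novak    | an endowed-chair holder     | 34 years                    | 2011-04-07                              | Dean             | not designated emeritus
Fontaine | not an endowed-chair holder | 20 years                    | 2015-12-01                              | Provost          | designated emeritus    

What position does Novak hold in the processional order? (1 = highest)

By current position: Fontaine (Provost); then Mbeki and Novak (Dean); then Reyes (Professor).
Mbeki and Novak are each an endowed-chair holder, so the next rule applies.
Mbeki and Novak are each not designated emeritus, so the next rule applies.
Among Mbeki and Novak, alphabetically by surname: Mbeki before Novak.
Order: Fontaine, Mbeki, Novak, Reyes. So position 3.

3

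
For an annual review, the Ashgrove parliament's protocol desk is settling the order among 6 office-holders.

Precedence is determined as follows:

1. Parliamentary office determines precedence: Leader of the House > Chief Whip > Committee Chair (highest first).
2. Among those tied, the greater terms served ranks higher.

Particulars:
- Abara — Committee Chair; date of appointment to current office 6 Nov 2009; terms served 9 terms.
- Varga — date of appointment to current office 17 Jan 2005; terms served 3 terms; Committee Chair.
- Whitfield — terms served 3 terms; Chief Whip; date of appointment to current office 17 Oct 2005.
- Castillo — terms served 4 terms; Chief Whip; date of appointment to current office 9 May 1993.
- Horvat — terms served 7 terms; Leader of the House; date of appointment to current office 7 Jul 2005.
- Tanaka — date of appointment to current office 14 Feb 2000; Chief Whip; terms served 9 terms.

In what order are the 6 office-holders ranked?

Horvat, Tanaka, Castillo, Whitfield, Abara, Varga

By parliamentary office: Horvat (Leader of the House); then Tanaka, Castillo and Whitfield (Chief Whip); then Abara and Varga (Committee Chair).
Among Tanaka, Castillo and Whitfield, by terms served (higher first): Tanaka (9 terms) before Castillo (4 terms) before Whitfield (3 terms).
Among Abara and Varga, by terms served (higher first): Abara (9 terms) before Varga (3 terms).
Full order: Horvat, Tanaka, Castillo, Whitfield, Abara, Varga.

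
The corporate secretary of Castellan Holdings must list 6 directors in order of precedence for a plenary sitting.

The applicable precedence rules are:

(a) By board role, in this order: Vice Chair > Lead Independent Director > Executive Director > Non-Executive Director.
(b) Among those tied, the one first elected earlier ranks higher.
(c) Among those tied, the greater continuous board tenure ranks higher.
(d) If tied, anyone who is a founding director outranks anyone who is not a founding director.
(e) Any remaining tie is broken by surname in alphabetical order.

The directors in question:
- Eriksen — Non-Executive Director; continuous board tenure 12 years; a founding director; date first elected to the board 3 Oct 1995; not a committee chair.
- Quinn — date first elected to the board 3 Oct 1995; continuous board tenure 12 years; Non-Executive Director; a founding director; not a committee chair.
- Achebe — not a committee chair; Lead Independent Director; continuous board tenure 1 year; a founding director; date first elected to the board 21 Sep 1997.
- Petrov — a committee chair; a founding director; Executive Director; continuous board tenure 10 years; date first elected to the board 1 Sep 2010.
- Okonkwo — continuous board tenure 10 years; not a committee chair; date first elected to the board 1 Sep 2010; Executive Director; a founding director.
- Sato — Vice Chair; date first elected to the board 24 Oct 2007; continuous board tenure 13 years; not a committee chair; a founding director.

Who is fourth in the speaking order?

By board role: Sato (Vice Chair); then Achebe (Lead Independent Director); then Okonkwo and Petrov (Executive Director); then Eriksen and Quinn (Non-Executive Director).
Okonkwo and Petrov both have date first elected to the board 1 Sep 2010, so the next rule applies.
Okonkwo and Petrov both have continuous board tenure 10 years, so the next rule applies.
Okonkwo and Petrov are each a founding director, so the next rule applies.
Among Okonkwo and Petrov, alphabetically by surname: Okonkwo before Petrov.
Eriksen and Quinn both have date first elected to the board 3 Oct 1995, so the next rule applies.
Eriksen and Quinn both have continuous board tenure 12 years, so the next rule applies.
Eriksen and Quinn are each a founding director, so the next rule applies.
Among Eriksen and Quinn, alphabetically by surname: Eriksen before Quinn.
Order: Sato, Achebe, Okonkwo, Petrov, Eriksen, Quinn.

Petrov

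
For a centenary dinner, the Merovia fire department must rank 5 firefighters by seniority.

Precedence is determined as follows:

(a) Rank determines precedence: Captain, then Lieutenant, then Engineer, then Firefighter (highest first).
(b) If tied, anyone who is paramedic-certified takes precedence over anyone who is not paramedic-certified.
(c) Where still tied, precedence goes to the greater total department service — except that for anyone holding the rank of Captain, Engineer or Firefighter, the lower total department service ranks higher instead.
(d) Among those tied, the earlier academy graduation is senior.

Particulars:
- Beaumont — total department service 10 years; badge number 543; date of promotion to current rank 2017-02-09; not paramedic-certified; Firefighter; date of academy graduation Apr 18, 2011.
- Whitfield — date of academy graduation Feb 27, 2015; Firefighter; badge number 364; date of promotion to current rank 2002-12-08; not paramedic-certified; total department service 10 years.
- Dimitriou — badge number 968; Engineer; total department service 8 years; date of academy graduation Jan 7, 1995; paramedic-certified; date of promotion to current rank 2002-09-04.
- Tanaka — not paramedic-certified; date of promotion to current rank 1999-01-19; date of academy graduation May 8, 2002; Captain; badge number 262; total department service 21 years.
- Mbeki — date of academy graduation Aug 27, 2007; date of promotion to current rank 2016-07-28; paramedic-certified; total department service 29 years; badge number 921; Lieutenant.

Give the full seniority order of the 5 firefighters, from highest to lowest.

By rank: Tanaka (Captain); then Mbeki (Lieutenant); then Dimitriou (Engineer); then Beaumont and Whitfield (Firefighter).
Beaumont and Whitfield are each not paramedic-certified, so the next rule applies.
Beaumont and Whitfield both have total department service 10 years, so the next rule applies.
Among Beaumont and Whitfield, by date of academy graduation (earlier first): Beaumont (Apr 18, 2011) before Whitfield (Feb 27, 2015).
Full order: Tanaka, Mbeki, Dimitriou, Beaumont, Whitfield.

Tanaka, Mbeki, Dimitriou, Beaumont, Whitfield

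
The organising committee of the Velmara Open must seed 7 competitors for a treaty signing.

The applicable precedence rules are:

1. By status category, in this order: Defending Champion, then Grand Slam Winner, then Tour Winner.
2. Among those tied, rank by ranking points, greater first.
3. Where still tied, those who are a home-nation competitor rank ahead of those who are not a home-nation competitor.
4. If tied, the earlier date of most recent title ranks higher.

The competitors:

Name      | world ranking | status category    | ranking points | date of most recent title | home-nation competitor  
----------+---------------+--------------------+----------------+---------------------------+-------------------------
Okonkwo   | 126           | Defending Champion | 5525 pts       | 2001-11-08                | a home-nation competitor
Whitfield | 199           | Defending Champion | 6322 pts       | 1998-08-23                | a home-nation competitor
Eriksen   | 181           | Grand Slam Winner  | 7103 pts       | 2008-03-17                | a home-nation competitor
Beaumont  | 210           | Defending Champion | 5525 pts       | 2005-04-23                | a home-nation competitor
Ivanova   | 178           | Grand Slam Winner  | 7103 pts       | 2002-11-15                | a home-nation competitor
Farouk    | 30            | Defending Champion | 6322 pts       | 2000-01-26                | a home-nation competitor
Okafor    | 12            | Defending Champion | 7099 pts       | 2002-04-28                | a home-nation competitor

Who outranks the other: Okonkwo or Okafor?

Okafor

By status category: Okafor, Whitfield, Farouk, Okonkwo and Beaumont (Defending Champion); then Ivanova and Eriksen (Grand Slam Winner).
Among Okafor, Whitfield, Farouk, Okonkwo and Beaumont, by ranking points (higher first): Okafor (7099 pts) before Whitfield and Farouk (6322 pts) before Okonkwo and Beaumont (5525 pts).
Whitfield and Farouk are each a home-nation competitor, so the next rule applies.
Among Whitfield and Farouk, by date of most recent title (earlier first): Whitfield (1998-08-23) before Farouk (2000-01-26).
Okonkwo and Beaumont are each a home-nation competitor, so the next rule applies.
Among Okonkwo and Beaumont, by date of most recent title (earlier first): Okonkwo (2001-11-08) before Beaumont (2005-04-23).
Ivanova and Eriksen both have ranking points 7103 pts, so the next rule applies.
Ivanova and Eriksen are each a home-nation competitor, so the next rule applies.
Among Ivanova and Eriksen, by date of most recent title (earlier first): Ivanova (2002-11-15) before Eriksen (2008-03-17).
So Okafor takes precedence.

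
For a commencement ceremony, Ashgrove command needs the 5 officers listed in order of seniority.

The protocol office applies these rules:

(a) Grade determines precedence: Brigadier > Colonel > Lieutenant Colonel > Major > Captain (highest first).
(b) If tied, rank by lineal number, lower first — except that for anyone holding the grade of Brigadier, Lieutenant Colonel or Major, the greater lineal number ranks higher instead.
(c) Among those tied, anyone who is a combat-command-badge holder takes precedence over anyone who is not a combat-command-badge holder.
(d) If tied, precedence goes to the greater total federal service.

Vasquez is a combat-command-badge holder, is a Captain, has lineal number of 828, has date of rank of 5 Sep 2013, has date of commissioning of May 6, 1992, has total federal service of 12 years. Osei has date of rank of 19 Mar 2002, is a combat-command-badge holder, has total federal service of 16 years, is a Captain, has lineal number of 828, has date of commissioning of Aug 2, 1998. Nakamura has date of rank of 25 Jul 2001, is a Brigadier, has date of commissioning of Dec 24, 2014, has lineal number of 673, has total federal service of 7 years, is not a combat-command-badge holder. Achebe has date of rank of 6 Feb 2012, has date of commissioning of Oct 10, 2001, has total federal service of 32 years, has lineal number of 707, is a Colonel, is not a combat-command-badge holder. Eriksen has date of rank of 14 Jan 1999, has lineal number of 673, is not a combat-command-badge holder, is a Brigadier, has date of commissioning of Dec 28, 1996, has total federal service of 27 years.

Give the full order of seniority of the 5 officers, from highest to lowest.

By grade: Eriksen and Nakamura (Brigadier); then Achebe (Colonel); then Osei and Vasquez (Captain).
Eriksen and Nakamura both have lineal number 673, so the next rule applies.
Eriksen and Nakamura are each not a combat-command-badge holder, so the next rule applies.
Among Eriksen and Nakamura, by total federal service (higher first): Eriksen (27 years) before Nakamura (7 years).
Osei and Vasquez both have lineal number 828, so the next rule applies.
Osei and Vasquez are each a combat-command-badge holder, so the next rule applies.
Among Osei and Vasquez, by total federal service (higher first): Osei (16 years) before Vasquez (12 years).
Full order: Eriksen, Nakamura, Achebe, Osei, Vasquez.

Eriksen, Nakamura, Achebe, Osei, Vasquez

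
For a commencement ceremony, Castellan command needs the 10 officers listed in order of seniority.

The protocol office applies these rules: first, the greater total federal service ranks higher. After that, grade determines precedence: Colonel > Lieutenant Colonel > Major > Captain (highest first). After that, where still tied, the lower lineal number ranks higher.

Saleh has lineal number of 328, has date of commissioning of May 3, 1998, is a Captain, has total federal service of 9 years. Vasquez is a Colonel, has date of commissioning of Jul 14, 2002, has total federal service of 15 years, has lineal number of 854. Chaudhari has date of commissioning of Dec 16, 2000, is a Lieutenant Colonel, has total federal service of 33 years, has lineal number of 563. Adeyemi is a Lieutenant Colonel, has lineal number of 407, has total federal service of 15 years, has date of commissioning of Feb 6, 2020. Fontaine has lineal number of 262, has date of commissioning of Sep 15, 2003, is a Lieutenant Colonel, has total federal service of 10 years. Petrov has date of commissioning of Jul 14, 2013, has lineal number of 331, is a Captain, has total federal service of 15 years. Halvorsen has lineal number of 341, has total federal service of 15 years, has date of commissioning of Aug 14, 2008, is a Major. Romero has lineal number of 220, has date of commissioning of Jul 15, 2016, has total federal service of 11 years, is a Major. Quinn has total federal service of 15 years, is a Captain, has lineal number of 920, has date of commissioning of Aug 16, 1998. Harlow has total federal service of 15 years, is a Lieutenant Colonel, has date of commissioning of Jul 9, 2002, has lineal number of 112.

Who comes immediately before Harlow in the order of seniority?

Vasquez

By total federal service (higher first): Chaudhari (33 years); then Vasquez, Harlow, Adeyemi, Halvorsen, Petrov and Quinn (each 15 years); then Romero (11 years); then Fontaine (10 years); then Saleh (9 years).
Among Vasquez, Harlow, Adeyemi, Halvorsen, Petrov and Quinn, by grade: Vasquez (Colonel) before Harlow and Adeyemi (Lieutenant Colonel) before Halvorsen (Major) before Petrov and Quinn (Captain).
Among Harlow and Adeyemi, by lineal number (lower first): Harlow (112) before Adeyemi (407).
Among Petrov and Quinn, by lineal number (lower first): Petrov (331) before Quinn (920).
Order: Chaudhari, Vasquez, Harlow, Adeyemi, Halvorsen, Petrov, Quinn, Romero, Fontaine, Saleh.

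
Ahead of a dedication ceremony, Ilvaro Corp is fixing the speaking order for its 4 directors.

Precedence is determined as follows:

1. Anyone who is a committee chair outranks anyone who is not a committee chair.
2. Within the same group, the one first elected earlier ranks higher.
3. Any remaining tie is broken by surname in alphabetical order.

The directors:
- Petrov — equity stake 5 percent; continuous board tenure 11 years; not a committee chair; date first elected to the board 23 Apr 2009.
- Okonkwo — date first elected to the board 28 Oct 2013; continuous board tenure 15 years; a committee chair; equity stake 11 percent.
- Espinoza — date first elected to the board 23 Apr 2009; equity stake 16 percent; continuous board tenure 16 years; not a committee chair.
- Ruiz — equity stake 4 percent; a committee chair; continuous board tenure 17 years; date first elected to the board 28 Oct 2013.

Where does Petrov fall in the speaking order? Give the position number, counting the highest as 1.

4

By the first rule: Okonkwo and Ruiz (both a committee chair); then Espinoza and Petrov (both not a committee chair).
Okonkwo and Ruiz both have date first elected to the board 28 Oct 2013, so the next rule applies.
Among Okonkwo and Ruiz, alphabetically by surname: Okonkwo before Ruiz.
Espinoza and Petrov both have date first elected to the board 23 Apr 2009, so the next rule applies.
Among Espinoza and Petrov, alphabetically by surname: Espinoza before Petrov.
Order: Okonkwo, Ruiz, Espinoza, Petrov. So position 4.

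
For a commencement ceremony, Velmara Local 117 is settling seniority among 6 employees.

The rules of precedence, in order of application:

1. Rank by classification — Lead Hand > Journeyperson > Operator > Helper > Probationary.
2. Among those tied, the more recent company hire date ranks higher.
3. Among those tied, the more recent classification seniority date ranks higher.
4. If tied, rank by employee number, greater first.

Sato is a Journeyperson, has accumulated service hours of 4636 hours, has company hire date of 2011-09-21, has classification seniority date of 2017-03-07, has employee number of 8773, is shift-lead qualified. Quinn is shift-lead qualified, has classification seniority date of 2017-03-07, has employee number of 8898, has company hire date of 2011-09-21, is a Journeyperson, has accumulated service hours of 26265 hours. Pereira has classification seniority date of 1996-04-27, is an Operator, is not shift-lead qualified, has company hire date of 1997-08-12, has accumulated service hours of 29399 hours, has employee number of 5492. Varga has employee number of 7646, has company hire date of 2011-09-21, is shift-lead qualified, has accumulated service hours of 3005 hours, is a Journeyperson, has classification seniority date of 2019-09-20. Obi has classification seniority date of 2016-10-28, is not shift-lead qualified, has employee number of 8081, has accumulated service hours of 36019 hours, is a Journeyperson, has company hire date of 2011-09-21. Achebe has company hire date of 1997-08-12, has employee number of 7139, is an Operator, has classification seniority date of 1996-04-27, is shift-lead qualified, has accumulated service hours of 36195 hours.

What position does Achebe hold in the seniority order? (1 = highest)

By classification: Varga, Quinn, Sato and Obi (Journeyperson); then Achebe and Pereira (Operator).
Varga, Quinn, Sato and Obi all have company hire date 2011-09-21, so the next rule applies.
Among Varga, Quinn, Sato and Obi, by classification seniority date (later first): Varga (2019-09-20) before Quinn and Sato (2017-03-07) before Obi (2016-10-28).
Among Quinn and Sato, by employee number (higher first): Quinn (8898) before Sato (8773).
Achebe and Pereira both have company hire date 1997-08-12, so the next rule applies.
Achebe and Pereira both have classification seniority date 1996-04-27, so the next rule applies.
Among Achebe and Pereira, by employee number (higher first): Achebe (7139) before Pereira (5492).
Order: Varga, Quinn, Sato, Obi, Achebe, Pereira. So position 5.

5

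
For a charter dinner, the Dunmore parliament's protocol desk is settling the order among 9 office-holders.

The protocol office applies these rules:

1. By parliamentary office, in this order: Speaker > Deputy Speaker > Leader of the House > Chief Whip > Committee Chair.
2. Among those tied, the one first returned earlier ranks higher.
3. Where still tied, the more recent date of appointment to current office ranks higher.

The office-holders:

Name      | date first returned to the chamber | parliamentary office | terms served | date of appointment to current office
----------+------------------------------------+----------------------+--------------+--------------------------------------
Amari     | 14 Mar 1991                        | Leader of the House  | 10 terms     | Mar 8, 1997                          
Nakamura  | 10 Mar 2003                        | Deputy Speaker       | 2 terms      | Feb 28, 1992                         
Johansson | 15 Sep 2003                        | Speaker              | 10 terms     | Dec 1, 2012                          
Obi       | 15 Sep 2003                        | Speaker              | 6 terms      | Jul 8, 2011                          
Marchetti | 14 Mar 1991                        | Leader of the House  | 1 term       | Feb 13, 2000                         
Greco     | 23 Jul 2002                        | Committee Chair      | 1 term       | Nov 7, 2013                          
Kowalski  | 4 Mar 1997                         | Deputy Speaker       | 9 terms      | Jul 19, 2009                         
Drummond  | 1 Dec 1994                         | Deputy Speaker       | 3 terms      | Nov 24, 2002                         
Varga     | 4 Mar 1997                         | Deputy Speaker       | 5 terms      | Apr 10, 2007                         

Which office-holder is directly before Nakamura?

Varga

By parliamentary office: Johansson and Obi (Speaker); then Drummond, Kowalski, Varga and Nakamura (Deputy Speaker); then Marchetti and Amari (Leader of the House); then Greco (Committee Chair).
Johansson and Obi both have date first returned to the chamber 15 Sep 2003, so the next rule applies.
Among Johansson and Obi, by date of appointment to current office (later first): Johansson (Dec 1, 2012) before Obi (Jul 8, 2011).
Among Drummond, Kowalski, Varga and Nakamura, by date first returned to the chamber (earlier first): Drummond (1 Dec 1994) before Kowalski and Varga (4 Mar 1997) before Nakamura (10 Mar 2003).
Among Kowalski and Varga, by date of appointment to current office (later first): Kowalski (Jul 19, 2009) before Varga (Apr 10, 2007).
Marchetti and Amari both have date first returned to the chamber 14 Mar 1991, so the next rule applies.
Among Marchetti and Amari, by date of appointment to current office (later first): Marchetti (Feb 13, 2000) before Amari (Mar 8, 1997).
Order: Johansson, Obi, Drummond, Kowalski, Varga, Nakamura, Marchetti, Amari, Greco.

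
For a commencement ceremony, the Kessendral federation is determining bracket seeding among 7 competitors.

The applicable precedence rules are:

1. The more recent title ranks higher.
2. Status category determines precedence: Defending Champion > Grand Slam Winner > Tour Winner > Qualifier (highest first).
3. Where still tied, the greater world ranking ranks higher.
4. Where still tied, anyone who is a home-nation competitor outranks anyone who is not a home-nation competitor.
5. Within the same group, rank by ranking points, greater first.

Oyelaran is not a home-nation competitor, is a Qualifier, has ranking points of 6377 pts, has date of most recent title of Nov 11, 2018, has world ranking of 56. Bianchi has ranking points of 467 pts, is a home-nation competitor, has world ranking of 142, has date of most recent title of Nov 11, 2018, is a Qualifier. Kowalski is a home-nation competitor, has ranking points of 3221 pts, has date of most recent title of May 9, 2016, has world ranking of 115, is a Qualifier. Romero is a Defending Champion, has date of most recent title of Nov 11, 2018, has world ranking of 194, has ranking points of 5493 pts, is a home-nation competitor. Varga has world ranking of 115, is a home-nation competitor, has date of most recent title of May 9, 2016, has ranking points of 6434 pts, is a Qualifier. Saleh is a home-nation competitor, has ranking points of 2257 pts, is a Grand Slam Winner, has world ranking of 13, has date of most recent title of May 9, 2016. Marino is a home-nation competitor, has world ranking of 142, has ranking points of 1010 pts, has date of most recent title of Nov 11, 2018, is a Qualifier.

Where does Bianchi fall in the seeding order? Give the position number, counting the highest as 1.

By date of most recent title (later first): Romero, Marino, Bianchi and Oyelaran (each Nov 11, 2018); then Saleh, Varga and Kowalski (each May 9, 2016).
Among Romero, Marino, Bianchi and Oyelaran, by status category: Romero (Defending Champion) before Marino, Bianchi and Oyelaran (Qualifier).
Among Marino, Bianchi and Oyelaran, by world ranking (higher first): Marino and Bianchi (142) before Oyelaran (56).
Marino and Bianchi are each a home-nation competitor, so the next rule applies.
Among Marino and Bianchi, by ranking points (higher first): Marino (1010 pts) before Bianchi (467 pts).
Among Saleh, Varga and Kowalski, by status category: Saleh (Grand Slam Winner) before Varga and Kowalski (Qualifier).
Varga and Kowalski both have world ranking 115, so the next rule applies.
Varga and Kowalski are each a home-nation competitor, so the next rule applies.
Among Varga and Kowalski, by ranking points (higher first): Varga (6434 pts) before Kowalski (3221 pts).
Order: Romero, Marino, Bianchi, Oyelaran, Saleh, Varga, Kowalski. So position 3.

3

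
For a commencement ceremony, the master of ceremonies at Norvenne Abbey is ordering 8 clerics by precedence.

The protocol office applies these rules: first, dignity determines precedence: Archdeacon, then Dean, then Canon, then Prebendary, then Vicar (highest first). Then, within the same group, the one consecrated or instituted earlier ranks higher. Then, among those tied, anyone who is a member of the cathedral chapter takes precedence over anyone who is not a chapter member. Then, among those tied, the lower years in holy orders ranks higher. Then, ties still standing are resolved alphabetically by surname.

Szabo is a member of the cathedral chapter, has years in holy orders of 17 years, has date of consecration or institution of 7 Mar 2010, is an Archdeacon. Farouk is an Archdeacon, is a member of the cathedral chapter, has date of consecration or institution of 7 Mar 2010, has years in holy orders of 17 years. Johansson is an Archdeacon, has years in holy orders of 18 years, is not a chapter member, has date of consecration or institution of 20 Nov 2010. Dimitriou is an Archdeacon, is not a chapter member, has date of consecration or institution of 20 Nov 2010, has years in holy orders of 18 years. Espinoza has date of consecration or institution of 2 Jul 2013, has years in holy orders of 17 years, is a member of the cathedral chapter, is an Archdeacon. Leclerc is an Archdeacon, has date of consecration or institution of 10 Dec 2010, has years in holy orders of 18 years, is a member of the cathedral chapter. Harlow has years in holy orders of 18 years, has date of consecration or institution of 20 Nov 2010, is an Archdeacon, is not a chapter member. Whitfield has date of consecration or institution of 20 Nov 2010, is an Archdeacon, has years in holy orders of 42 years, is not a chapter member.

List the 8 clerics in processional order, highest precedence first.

Farouk, Szabo, Dimitriou, Harlow, Johansson, Whitfield, Leclerc, Espinoza

By dignity: Farouk, Szabo, Dimitriou, Harlow, Johansson, Whitfield, Leclerc and Espinoza (Archdeacon).
Among Farouk, Szabo, Dimitriou, Harlow, Johansson, Whitfield, Leclerc and Espinoza, by date of consecration or institution (earlier first): Farouk and Szabo (7 Mar 2010) before Dimitriou, Harlow, Johansson and Whitfield (20 Nov 2010) before Leclerc (10 Dec 2010) before Espinoza (2 Jul 2013).
Farouk and Szabo are each a member of the cathedral chapter, so the next rule applies.
Farouk and Szabo both have years in holy orders 17 years, so the next rule applies.
Among Farouk and Szabo, alphabetically by surname: Farouk before Szabo.
Dimitriou, Harlow, Johansson and Whitfield are each not a chapter member, so the next rule applies.
Among Dimitriou, Harlow, Johansson and Whitfield, by years in holy orders (lower first): Dimitriou, Harlow and Johansson (18 years) before Whitfield (42 years).
Among Dimitriou, Harlow and Johansson, alphabetically by surname: Dimitriou before Harlow before Johansson.
Full order: Farouk, Szabo, Dimitriou, Harlow, Johansson, Whitfield, Leclerc, Espinoza.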